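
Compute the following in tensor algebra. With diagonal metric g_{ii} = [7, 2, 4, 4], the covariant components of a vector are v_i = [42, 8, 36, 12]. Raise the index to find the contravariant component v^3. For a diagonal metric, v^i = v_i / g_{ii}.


To raise an index with a diagonal metric: v^i = v_i / g_{ii}.
For index 3: v_3 = 36, g_{33} = 4
v^3 = 36 / 4 = 9

9


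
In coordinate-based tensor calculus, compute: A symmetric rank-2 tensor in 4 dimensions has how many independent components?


A symmetric rank-2 tensor in d dimensions has d(d+1)/2 independent components.
d = 4
d(d+1)/2 = 4 * 5 / 2 = 20 / 2 = 10

10


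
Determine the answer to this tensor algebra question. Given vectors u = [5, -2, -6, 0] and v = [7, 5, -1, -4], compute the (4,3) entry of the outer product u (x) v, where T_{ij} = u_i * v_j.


The outer product entry T_{ij} = u_i * v_j.
We need i=4, j=3.
u_4 = 0, v_3 = -1
T_{4,3} = 0 * -1 = 0

0


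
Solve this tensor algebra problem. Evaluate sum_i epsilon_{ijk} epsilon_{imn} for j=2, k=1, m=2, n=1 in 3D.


Using the identity: epsilon_{ijk} epsilon_{imn} = delta_{jm} delta_{kn} - delta_{jn} delta_{km}.
delta_{22} = 1
delta_{11} = 1
delta_{21} = 0
delta_{12} = 0
Result = 1 * 1 - 0 * 0 = 1 - 0 = 1

1


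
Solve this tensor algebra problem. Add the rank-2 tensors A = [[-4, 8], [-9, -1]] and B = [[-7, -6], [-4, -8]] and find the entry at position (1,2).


Tensor addition is component-wise: (A + B)_{ij} = A_{ij} + B_{ij}.
A_{12} = 8
B_{12} = -6
(A + B)_{12} = 8 + -6 = 2

2


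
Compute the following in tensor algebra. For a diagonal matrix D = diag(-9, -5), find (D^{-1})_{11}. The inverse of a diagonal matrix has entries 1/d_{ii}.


For a diagonal matrix, the inverse has entries (D^{-1})_{ii} = 1/d_{ii}.
The diagonal entries are: d_{11} = -9, d_{22} = -5
We need (D^{-1})_{11} = 1/d_{11} = 1/-9 = -1/9

-1/9


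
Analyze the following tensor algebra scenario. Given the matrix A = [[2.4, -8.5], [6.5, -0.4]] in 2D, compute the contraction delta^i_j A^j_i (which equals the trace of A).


The contraction (trace) of a rank-2 tensor is the sum of its diagonal elements.
Diagonal entries: A[1,1] = 2.4, A[2,2] = -0.4
Tr(A) = 2.4 + -0.4 = 2

2


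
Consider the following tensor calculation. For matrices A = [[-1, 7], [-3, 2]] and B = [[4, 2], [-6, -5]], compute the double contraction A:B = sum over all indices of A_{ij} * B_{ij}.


A:B = sum over all i,j of A_{ij} * B_{ij}.
Row 1: -1*4=-4, 7*2=14 => row sum = 10
Row 2: -3*-6=18, 2*-5=-10 => row sum = 8
Total = 10 + 8 = 18

18


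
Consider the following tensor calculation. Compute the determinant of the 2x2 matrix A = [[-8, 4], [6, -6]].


For a 2x2 matrix [[a, b], [c, d]], det = a*d - b*c.
a = -8, b = 4, c = 6, d = -6
a*d = -8 * -6 = 48
b*c = 4 * 6 = 24
det = 48 - 24 = 24

24


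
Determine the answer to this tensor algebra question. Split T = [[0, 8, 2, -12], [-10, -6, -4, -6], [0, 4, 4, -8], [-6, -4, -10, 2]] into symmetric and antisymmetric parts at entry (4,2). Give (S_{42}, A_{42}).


T_{42} = -4
T_{24} = -6
S_{42} = (-4 + -6)/2 = -10/2 = -5
A_{42} = (-4 - -6)/2 = 2/2 = 1
Check: S + A = -5 + 1 = -4 = T_{42}.

(-5, 1)


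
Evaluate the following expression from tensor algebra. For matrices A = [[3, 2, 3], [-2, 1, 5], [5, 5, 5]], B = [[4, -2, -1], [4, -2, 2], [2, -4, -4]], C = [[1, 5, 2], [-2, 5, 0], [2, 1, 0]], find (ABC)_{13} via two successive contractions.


(ABC)_{13} = sum_m (AB)_{1m} C_{m3}. First compute row 1 of AB.
(AB)_{11} = 3*4 + 2*4 + 3*2 = 26
(AB)_{12} = 3*-2 + 2*-2 + 3*-4 = -22
(AB)_{13} = 3*-1 + 2*2 + 3*-4 = -11
Now contract with column 3 of C:
(AB)_{11} * C_{13} = 26 * 2 = 52
(AB)_{12} * C_{23} = -22 * 0 = 0
(AB)_{13} * C_{33} = -11 * 0 = 0
(ABC)_{13} = 52 + 0 + 0 = 52

52


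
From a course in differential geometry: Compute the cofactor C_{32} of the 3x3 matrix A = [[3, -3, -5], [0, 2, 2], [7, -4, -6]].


To find cofactor C_{32}, delete row 3 and column 2.
The resulting 2x2 submatrix is: [[3, -5], [0, 2]]
Minor M_{32} = 3*2 - -5*0
  = 6 - 0 = 6
Sign = (-1)^(3+2) = (-1)^5 = -1
Cofactor C_{32} = -1 * 6 = -6

-6


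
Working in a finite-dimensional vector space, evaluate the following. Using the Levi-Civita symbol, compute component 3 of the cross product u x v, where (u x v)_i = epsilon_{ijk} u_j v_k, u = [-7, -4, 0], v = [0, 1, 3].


(u x v)_3 = sum_{j,k} epsilon_{3jk} u_j v_k. Only permutations of (1,2,3) contribute; the two non-zero terms are:
eps_{312} u_1 v_2 = 1 * -7 * 1 = -7
eps_{321} u_2 v_1 = -1 * -4 * 0 = 0
(u x v)_3 = -7

-7


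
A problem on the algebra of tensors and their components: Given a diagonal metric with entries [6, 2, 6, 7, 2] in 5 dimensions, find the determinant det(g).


For a diagonal metric, the determinant is the product of diagonal entries.
Diagonal entries: 6, 2, 6, 7, 2
det(g) = 6 * 2 * 6 * 7 * 2 = 1008

1008


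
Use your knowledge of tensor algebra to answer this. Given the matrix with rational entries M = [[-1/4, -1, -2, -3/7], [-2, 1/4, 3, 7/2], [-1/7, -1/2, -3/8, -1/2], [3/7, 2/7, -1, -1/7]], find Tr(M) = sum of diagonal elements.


The trace is the sum of diagonal entries.
Diagonal: M[1,1] = -1/4, M[2,2] = 1/4, M[3,3] = -3/8, M[4,4] = -1/7
Tr(M) = -1/4 + 1/4 + -3/8 + -1/7
Computing step by step:
After adding M[1,1]: -1/4
After adding M[2,2]: 0
After adding M[3,3]: -3/8
After adding M[4,4]: -29/56
Tr(M) = -29/56

-29/56


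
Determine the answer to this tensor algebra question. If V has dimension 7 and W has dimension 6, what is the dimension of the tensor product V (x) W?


The dimension of a tensor product is the product of dimensions.
dim(V) = 7, dim(W) = 6
dim(V (x) W) = 7 * 6 = 42

42


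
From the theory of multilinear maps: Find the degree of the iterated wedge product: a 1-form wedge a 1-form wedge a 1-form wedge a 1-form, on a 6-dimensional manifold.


The degree of a wedge product is the sum of the degrees of the individual forms.
Degrees: 1, 1, 1, 1
Total degree = 1 + 1 + 1 + 1 = 4

4


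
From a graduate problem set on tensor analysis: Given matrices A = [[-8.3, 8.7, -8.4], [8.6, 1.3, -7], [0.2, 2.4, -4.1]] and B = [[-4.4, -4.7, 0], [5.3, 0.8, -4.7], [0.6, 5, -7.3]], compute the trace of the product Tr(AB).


Tr(AB) = sum_i (AB)_{ii} where (AB)_{ii} = sum_k A_{ik} B_{ki}.
(AB)_{11} = -8.3*-4.4 + 8.7*5.3 + -8.4*0.6 = 77.59
(AB)_{22} = 8.6*-4.7 + 1.3*0.8 + -7*5 = -74.38
(AB)_{33} = 0.2*0 + 2.4*-4.7 + -4.1*-7.3 = 18.65
Tr(AB) = 77.59 + -74.38 + 18.65 = 21.86

21.86


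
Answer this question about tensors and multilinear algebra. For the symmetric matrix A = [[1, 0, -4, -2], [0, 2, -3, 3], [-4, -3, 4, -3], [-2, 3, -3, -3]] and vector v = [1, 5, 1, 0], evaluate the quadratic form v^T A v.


First compute Av:
(Av)_1 = 1*1 + 0*5 + -4*1 + -2*0 = -3
(Av)_2 = 0*1 + 2*5 + -3*1 + 3*0 = 7
(Av)_3 = -4*1 + -3*5 + 4*1 + -3*0 = -15
(Av)_4 = -2*1 + 3*5 + -3*1 + -3*0 = 10
Av = [-3, 7, -15, 10]
Then v^T (Av) = 1*-3 + 5*7 + 1*-15 + 0*10
= -3 + 35 + -15 + 0 = 17

17


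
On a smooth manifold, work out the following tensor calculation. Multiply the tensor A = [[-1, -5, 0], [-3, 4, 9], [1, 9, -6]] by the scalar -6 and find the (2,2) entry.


Scalar multiplication: (cA)_{ij} = c * A_{ij}.
c = -6
A_{22} = 4
(cA)_{22} = -6 * 4 = -24

-24


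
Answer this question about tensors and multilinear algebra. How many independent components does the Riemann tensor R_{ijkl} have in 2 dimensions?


The Riemann tensor in d dimensions has d^2(d^2 - 1)/12 independent components.
d = 2, so d^2 = 4
d^2 - 1 = 3
d^2(d^2 - 1) = 4 * 3 = 12
Divide by 12: 12 / 12 = 1

1


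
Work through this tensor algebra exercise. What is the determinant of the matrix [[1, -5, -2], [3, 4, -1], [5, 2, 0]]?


Expanding along the first row, det(A) = a11*M_11 - a12*M_12 + a13*M_13, where M_1j is the (1,j) minor.
Minor M_11 = 4*0 - -1*2 = 2
Minor M_12 = 3*0 - -1*5 = 5
Minor M_13 = 3*2 - 4*5 = -14
det = 1*(2) - -5*(5) + -2*(-14)
    = 2 - -25 + 28
    = 55

55


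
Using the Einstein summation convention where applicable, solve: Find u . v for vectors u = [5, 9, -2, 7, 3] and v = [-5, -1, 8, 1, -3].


The inner product u . v = sum of u_i * v_i.
Term-by-term: 5 * -5, 9 * -1, -2 * 8, 7 * 1, 3 * -3
Products: -25, -9, -16, 7, -9
Sum = -25 + -9 + -16 + 7 + -9 = -52

-52


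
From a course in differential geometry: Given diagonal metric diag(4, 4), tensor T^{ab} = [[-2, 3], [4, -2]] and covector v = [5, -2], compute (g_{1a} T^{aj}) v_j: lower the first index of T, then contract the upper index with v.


Step 1: lower the first index. For a diagonal metric, g_{ia} T^{aj} = g_{ii} T^{ij} (no sum on i).
g_{11} = 4
S_1{}^1 = 4 * T^{11} = 4 * -2 = -8
S_1{}^2 = 4 * T^{12} = 4 * 3 = 12
Step 2: contract S_1{}^j with v_j.
S_1{}^1 * v_1 = -8 * 5 = -40
S_1{}^2 * v_2 = 12 * -2 = -24
Result = -40 + -24 = -64

-64


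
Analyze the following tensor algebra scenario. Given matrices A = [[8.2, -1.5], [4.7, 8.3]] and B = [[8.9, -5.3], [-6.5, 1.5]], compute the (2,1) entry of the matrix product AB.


(AB)_{ij} = sum_k A_{ik} B_{kj}.
For i=2, j=1:
A_{21} * B_{11} = 4.7 * 8.9 = 41.83
A_{22} * B_{21} = 8.3 * -6.5 = -53.95
Sum = 41.83 + -53.95 = -12.12

-12.12


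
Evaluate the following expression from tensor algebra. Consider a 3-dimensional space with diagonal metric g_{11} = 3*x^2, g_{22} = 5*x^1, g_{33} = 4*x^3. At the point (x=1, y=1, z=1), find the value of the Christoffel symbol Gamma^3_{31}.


For a diagonal metric, Gamma^k_{ij} = (1/2) g^{kk} (dg_{ik}/dx_j + dg_{jk}/dx_i - dg_{ij}/dx_k).
The metric is diagonal, so g_{ab} = 0 for a != b.
At the given point: g_{11} = 3, g_{22} = 5, g_{33} = 4
g^{33} = 1/4
dg_{33}/dx_1 = dg_{33}/dx_1 = 12
dg_{13}/dx_3 = 0 (off-diagonal)
dg_{31}/dx_3 = 0 (off-diagonal)
Numerator = 12 + 0 - 0 = 12
Gamma^3_{31} = 12 / (2 * 4) = 3/2

3/2


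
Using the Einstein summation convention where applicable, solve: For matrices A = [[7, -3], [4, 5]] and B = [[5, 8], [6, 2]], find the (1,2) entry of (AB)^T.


(AB)^T_{ij} = (AB)_{ji} = sum_k A_{jk} B_{ki}.
For i=1, j=2 we need (AB)_{21}:
A_{21} * B_{11} = 4 * 5 = 20
A_{22} * B_{21} = 5 * 6 = 30
Sum = 20 + 30 = 50

50


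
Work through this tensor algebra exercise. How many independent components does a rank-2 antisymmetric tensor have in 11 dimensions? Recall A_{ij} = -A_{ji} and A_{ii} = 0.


An antisymmetric rank-2 tensor satisfies A_{ij} = -A_{ji}, so diagonal entries are zero.
The independent components are the upper-triangular entries: C(n, 2) = n(n-1)/2.
n = 11
C(11, 2) = 11 * 10 / 2 = 110 / 2 = 55

55


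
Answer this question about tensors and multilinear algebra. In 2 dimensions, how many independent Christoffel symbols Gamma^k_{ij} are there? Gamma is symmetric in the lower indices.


Christoffel symbols Gamma^k_{ij} are symmetric in i,j, so there are d * d(d+1)/2 independent symbols.
d = 2
d(d+1)/2 = 2 * 3 / 2 = 3
Total = 2 * 3 = 6

6


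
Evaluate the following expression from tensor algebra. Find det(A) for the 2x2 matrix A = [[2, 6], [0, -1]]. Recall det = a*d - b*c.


For a 2x2 matrix [[a, b], [c, d]], det = a*d - b*c.
a = 2, b = 6, c = 0, d = -1
a*d = 2 * -1 = -2
b*c = 6 * 0 = 0
det = -2 - 0 = -2

-2


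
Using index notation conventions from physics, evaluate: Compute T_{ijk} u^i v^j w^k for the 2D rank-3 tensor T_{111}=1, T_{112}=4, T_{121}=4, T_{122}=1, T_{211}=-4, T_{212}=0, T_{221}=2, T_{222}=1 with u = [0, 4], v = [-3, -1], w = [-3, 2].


S = sum over i,j,k of T_{ijk} u_i v_j w_k. Expanding all 8 terms:
T_{111}*u_1*v_1*w_1 = 1*0*-3*-3 = 0  (running total: 0)
T_{112}*u_1*v_1*w_2 = 4*0*-3*2 = 0  (running total: 0)
T_{121}*u_1*v_2*w_1 = 4*0*-1*-3 = 0  (running total: 0)
T_{122}*u_1*v_2*w_2 = 1*0*-1*2 = 0  (running total: 0)
T_{211}*u_2*v_1*w_1 = -4*4*-3*-3 = -144  (running total: -144)
T_{212}*u_2*v_1*w_2 = 0*4*-3*2 = 0  (running total: -144)
T_{221}*u_2*v_2*w_1 = 2*4*-1*-3 = 24  (running total: -120)
T_{222}*u_2*v_2*w_2 = 1*4*-1*2 = -8  (running total: -128)
S = -128

-128


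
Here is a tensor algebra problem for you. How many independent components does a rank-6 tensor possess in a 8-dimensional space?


The number of components of a rank-r tensor in d dimensions is d^r.
Here d = 8 and r = 6.
8^6 = 262144

262144


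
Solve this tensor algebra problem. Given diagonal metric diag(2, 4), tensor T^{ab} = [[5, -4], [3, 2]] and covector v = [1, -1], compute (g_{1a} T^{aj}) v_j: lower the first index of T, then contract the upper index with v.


Step 1: lower the first index. For a diagonal metric, g_{ia} T^{aj} = g_{ii} T^{ij} (no sum on i).
g_{11} = 2
S_1{}^1 = 2 * T^{11} = 2 * 5 = 10
S_1{}^2 = 2 * T^{12} = 2 * -4 = -8
Step 2: contract S_1{}^j with v_j.
S_1{}^1 * v_1 = 10 * 1 = 10
S_1{}^2 * v_2 = -8 * -1 = 8
Result = 10 + 8 = 18

18


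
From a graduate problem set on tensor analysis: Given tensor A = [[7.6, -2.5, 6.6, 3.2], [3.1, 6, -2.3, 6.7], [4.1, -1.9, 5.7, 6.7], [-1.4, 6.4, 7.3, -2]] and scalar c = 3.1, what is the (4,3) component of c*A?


Scalar multiplication: (cA)_{ij} = c * A_{ij}.
c = 3.1
A_{43} = 7.3
(cA)_{43} = 3.1 * 7.3 = 22.63

22.63


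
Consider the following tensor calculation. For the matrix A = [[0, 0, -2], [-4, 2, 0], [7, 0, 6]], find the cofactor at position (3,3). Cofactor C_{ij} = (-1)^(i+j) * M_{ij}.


To find cofactor C_{33}, delete row 3 and column 3.
The resulting 2x2 submatrix is: [[0, 0], [-4, 2]]
Minor M_{33} = 0*2 - 0*-4
  = 0 - 0 = 0
Sign = (-1)^(3+3) = (-1)^6 = 1
Cofactor C_{33} = 1 * 0 = 0

0


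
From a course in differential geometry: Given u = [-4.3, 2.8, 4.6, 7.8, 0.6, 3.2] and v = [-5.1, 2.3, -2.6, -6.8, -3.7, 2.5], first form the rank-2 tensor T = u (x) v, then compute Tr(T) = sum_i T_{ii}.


The outer product gives T_{ij} = u_i v_j.
The trace (contraction) is Tr(T) = sum_i T_{ii} = sum_i u_i v_i.
Diagonal entries:
T_{11} = u_1 * v_1 = -4.3 * -5.1 = 21.93
T_{22} = u_2 * v_2 = 2.8 * 2.3 = 6.44
T_{33} = u_3 * v_3 = 4.6 * -2.6 = -11.96
T_{44} = u_4 * v_4 = 7.8 * -6.8 = -53.04
T_{55} = u_5 * v_5 = 0.6 * -3.7 = -2.22
T_{66} = u_6 * v_6 = 3.2 * 2.5 = 8
Tr(T) = 21.93 + 6.44 + -11.96 + -53.04 + -2.22 + 8 = -30.85

-30.85


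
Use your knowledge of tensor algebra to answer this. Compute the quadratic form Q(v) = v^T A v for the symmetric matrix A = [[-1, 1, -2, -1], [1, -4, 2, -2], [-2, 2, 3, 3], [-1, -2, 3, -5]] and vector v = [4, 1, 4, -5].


First compute Av:
(Av)_1 = -1*4 + 1*1 + -2*4 + -1*-5 = -6
(Av)_2 = 1*4 + -4*1 + 2*4 + -2*-5 = 18
(Av)_3 = -2*4 + 2*1 + 3*4 + 3*-5 = -9
(Av)_4 = -1*4 + -2*1 + 3*4 + -5*-5 = 31
Av = [-6, 18, -9, 31]
Then v^T (Av) = 4*-6 + 1*18 + 4*-9 + -5*31
= -24 + 18 + -36 + -155 = -197

-197


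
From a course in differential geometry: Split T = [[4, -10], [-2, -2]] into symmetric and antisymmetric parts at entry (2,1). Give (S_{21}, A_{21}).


T_{21} = -2
T_{12} = -10
S_{21} = (-2 + -10)/2 = -12/2 = -6
A_{21} = (-2 - -10)/2 = 8/2 = 4
Check: S + A = -6 + 4 = -2 = T_{21}.

(-6, 4)


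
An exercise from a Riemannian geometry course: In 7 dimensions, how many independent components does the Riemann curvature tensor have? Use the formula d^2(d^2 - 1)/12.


The Riemann tensor in d dimensions has d^2(d^2 - 1)/12 independent components.
d = 7, so d^2 = 49
d^2 - 1 = 48
d^2(d^2 - 1) = 49 * 48 = 2352
Divide by 12: 2352 / 12 = 196

196


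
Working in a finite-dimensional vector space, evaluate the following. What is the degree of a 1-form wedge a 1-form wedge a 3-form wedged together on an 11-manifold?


The degree of a wedge product is the sum of the degrees of the individual forms.
Degrees: 1, 1, 3
Total degree = 1 + 1 + 3 = 5

5


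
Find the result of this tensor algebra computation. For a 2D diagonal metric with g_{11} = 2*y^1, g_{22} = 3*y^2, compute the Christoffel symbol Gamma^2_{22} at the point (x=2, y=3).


For a diagonal metric, Gamma^k_{ij} = (1/2) g^{kk} (dg_{ik}/dx_j + dg_{jk}/dx_i - dg_{ij}/dx_k).
The metric is diagonal, so g_{ab} = 0 for a != b.
At the given point: g_{11} = 6, g_{22} = 27
g^{22} = 1/27
dg_{22}/dx_2 = dg_{22}/dx_2 = 18
dg_{22}/dx_2 = dg_{22}/dx_2 = 18
dg_{22}/dx_2 = dg_{22}/dx_2 = 18
Numerator = 18 + 18 - 18 = 18
Gamma^2_{22} = 18 / (2 * 27) = 1/3

1/3


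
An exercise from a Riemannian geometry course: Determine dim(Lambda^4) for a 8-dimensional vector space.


The dimension of the space of p-forms on an n-dimensional space is C(n, p).
n = 8, p = 4
C(8, 4) = 8! / (4! * 4!) = 70

70


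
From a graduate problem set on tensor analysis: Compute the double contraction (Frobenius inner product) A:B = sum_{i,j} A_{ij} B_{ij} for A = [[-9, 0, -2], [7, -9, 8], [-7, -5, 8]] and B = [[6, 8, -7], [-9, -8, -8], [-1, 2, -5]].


A:B = sum over all i,j of A_{ij} * B_{ij}.
Row 1: -9*6=-54, 0*8=0, -2*-7=14 => row sum = -40
Row 2: 7*-9=-63, -9*-8=72, 8*-8=-64 => row sum = -55
Row 3: -7*-1=7, -5*2=-10, 8*-5=-40 => row sum = -43
Total = -40 + -55 + -43 = -138

-138


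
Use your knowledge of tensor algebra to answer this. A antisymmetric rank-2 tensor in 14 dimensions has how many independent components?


A antisymmetric rank-2 tensor in d dimensions has d(d-1)/2 independent components.
d = 14
d(d-1)/2 = 14 * 13 / 2 = 182 / 2 = 91

91


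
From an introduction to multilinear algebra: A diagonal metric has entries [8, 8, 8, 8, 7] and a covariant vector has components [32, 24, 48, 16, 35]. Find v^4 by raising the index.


To raise an index with a diagonal metric: v^i = v_i / g_{ii}.
For index 4: v_4 = 16, g_{44} = 8
v^4 = 16 / 8 = 2

2


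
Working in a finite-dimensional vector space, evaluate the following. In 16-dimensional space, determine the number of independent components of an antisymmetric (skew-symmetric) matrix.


An antisymmetric rank-2 tensor satisfies A_{ij} = -A_{ji}, so diagonal entries are zero.
The independent components are the upper-triangular entries: C(n, 2) = n(n-1)/2.
n = 16
C(16, 2) = 16 * 15 / 2 = 240 / 2 = 120

120


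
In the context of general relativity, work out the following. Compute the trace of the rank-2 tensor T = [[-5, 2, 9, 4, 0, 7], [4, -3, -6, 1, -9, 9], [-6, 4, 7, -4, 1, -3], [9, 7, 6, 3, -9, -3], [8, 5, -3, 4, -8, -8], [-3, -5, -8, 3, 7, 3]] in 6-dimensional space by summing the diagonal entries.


The contraction (trace) of a rank-2 tensor is the sum of its diagonal elements.
Diagonal entries: A[1,1] = -5, A[2,2] = -3, A[3,3] = 7, A[4,4] = 3, A[5,5] = -8, A[6,6] = 3
Tr(A) = -5 + -3 + 7 + 3 + -8 + 3 = -3

-3


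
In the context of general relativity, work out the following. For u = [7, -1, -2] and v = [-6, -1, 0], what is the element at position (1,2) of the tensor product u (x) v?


The outer product entry T_{ij} = u_i * v_j.
We need i=1, j=2.
u_1 = 7, v_2 = -1
T_{1,2} = 7 * -1 = -7

-7


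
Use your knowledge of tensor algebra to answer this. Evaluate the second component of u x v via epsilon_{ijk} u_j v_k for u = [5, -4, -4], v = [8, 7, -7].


(u x v)_2 = sum_{j,k} epsilon_{2jk} u_j v_k. Only permutations of (1,2,3) contribute; the two non-zero terms are:
eps_{213} u_1 v_3 = -1 * 5 * -7 = 35
eps_{231} u_3 v_1 = 1 * -4 * 8 = -32
(u x v)_2 = 3

3


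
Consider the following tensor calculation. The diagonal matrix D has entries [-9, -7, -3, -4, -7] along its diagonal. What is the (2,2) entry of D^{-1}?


For a diagonal matrix, the inverse has entries (D^{-1})_{ii} = 1/d_{ii}.
The diagonal entries are: d_{11} = -9, d_{22} = -7, d_{33} = -3, d_{44} = -4, d_{55} = -7
We need (D^{-1})_{22} = 1/d_{22} = 1/-7 = -1/7

-1/7


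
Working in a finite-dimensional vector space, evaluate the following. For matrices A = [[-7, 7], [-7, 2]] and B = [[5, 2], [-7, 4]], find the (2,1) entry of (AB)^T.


(AB)^T_{ij} = (AB)_{ji} = sum_k A_{jk} B_{ki}.
For i=2, j=1 we need (AB)_{12}:
A_{11} * B_{12} = -7 * 2 = -14
A_{12} * B_{22} = 7 * 4 = 28
Sum = -14 + 28 = 14

14


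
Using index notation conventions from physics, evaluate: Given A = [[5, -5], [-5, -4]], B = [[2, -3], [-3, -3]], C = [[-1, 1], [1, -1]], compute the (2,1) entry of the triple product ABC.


(ABC)_{21} = sum_m (AB)_{2m} C_{m1}. First compute row 2 of AB.
(AB)_{21} = -5*2 + -4*-3 = 2
(AB)_{22} = -5*-3 + -4*-3 = 27
Now contract with column 1 of C:
(AB)_{21} * C_{11} = 2 * -1 = -2
(AB)_{22} * C_{21} = 27 * 1 = 27
(ABC)_{21} = -2 + 27 = 25

25


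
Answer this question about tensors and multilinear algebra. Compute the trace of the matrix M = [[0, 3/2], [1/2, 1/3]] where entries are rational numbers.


The trace is the sum of diagonal entries.
Diagonal: M[1,1] = 0, M[2,2] = 1/3
Tr(M) = 0 + 1/3
Computing step by step:
After adding M[1,1]: 0
After adding M[2,2]: 1/3
Tr(M) = 1/3

1/3


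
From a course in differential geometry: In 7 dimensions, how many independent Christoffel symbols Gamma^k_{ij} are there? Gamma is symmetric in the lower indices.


Christoffel symbols Gamma^k_{ij} are symmetric in i,j, so there are d * d(d+1)/2 independent symbols.
d = 7
d(d+1)/2 = 7 * 8 / 2 = 28
Total = 7 * 28 = 196

196


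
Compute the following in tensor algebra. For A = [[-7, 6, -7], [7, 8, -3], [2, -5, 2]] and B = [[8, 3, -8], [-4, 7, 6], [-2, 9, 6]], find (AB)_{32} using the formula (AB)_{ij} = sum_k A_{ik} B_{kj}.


(AB)_{ij} = sum_k A_{ik} B_{kj}.
For i=3, j=2:
A_{31} * B_{12} = 2 * 3 = 6
A_{32} * B_{22} = -5 * 7 = -35
A_{33} * B_{32} = 2 * 9 = 18
Sum = 6 + -35 + 18 = -11

-11


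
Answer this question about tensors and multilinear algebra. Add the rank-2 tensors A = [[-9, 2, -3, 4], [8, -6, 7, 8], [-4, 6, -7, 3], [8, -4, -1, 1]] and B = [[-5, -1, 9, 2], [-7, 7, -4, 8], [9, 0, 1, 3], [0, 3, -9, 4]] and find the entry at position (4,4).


Tensor addition is component-wise: (A + B)_{ij} = A_{ij} + B_{ij}.
A_{44} = 1
B_{44} = 4
(A + B)_{44} = 1 + 4 = 5

5


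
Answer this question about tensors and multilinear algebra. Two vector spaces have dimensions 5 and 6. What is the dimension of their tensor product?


The dimension of a tensor product is the product of dimensions.
dim(V) = 5, dim(W) = 6
dim(V (x) W) = 5 * 6 = 30

30


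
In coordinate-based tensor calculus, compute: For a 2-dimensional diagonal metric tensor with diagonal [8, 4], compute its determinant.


For a diagonal metric, the determinant is the product of diagonal entries.
Diagonal entries: 8, 4
det(g) = 8 * 4 = 32

32


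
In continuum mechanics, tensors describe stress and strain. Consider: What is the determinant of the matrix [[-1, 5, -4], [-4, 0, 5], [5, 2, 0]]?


Expanding along the first row, det(A) = a11*M_11 - a12*M_12 + a13*M_13, where M_1j is the (1,j) minor.
Minor M_11 = 0*0 - 5*2 = -10
Minor M_12 = -4*0 - 5*5 = -25
Minor M_13 = -4*2 - 0*5 = -8
det = -1*(-10) - 5*(-25) + -4*(-8)
    = 10 - -125 + 32
    = 167

167


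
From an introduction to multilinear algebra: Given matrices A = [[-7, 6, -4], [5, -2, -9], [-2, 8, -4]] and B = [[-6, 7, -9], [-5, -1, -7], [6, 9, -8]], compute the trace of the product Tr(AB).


Tr(AB) = sum_i (AB)_{ii} where (AB)_{ii} = sum_k A_{ik} B_{ki}.
(AB)_{11} = -7*-6 + 6*-5 + -4*6 = -12
(AB)_{22} = 5*7 + -2*-1 + -9*9 = -44
(AB)_{33} = -2*-9 + 8*-7 + -4*-8 = -6
Tr(AB) = -12 + -44 + -6 = -62

-62


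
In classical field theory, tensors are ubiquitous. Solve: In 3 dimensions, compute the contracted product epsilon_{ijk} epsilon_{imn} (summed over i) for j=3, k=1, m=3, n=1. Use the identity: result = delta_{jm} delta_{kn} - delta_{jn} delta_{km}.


Using the identity: epsilon_{ijk} epsilon_{imn} = delta_{jm} delta_{kn} - delta_{jn} delta_{km}.
delta_{33} = 1
delta_{11} = 1
delta_{31} = 0
delta_{13} = 0
Result = 1 * 1 - 0 * 0 = 1 - 0 = 1

1


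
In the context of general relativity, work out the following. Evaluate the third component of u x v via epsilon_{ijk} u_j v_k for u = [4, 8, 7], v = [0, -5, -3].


(u x v)_3 = sum_{j,k} epsilon_{3jk} u_j v_k. Only permutations of (1,2,3) contribute; the two non-zero terms are:
eps_{312} u_1 v_2 = 1 * 4 * -5 = -20
eps_{321} u_2 v_1 = -1 * 8 * 0 = 0
(u x v)_3 = -20

-20


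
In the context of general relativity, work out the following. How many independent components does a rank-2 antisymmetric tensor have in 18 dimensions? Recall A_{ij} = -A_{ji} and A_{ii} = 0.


An antisymmetric rank-2 tensor satisfies A_{ij} = -A_{ji}, so diagonal entries are zero.
The independent components are the upper-triangular entries: C(n, 2) = n(n-1)/2.
n = 18
C(18, 2) = 18 * 17 / 2 = 306 / 2 = 153

153


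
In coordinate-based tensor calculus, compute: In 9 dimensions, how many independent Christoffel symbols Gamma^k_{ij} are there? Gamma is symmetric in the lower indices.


Christoffel symbols Gamma^k_{ij} are symmetric in i,j, so there are d * d(d+1)/2 independent symbols.
d = 9
d(d+1)/2 = 9 * 10 / 2 = 45
Total = 9 * 45 = 405

405


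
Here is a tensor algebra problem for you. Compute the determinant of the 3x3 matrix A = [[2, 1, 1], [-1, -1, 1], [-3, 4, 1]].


Expanding along the first row, det(A) = a11*M_11 - a12*M_12 + a13*M_13, where M_1j is the (1,j) minor.
Minor M_11 = -1*1 - 1*4 = -5
Minor M_12 = -1*1 - 1*-3 = 2
Minor M_13 = -1*4 - -1*-3 = -7
det = 2*(-5) - 1*(2) + 1*(-7)
    = -10 - 2 + -7
    = -19

-19


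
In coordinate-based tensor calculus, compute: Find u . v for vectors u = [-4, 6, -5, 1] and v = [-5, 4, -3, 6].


The inner product u . v = sum of u_i * v_i.
Term-by-term: -4 * -5, 6 * 4, -5 * -3, 1 * 6
Products: 20, 24, 15, 6
Sum = 20 + 24 + 15 + 6 = 65

65


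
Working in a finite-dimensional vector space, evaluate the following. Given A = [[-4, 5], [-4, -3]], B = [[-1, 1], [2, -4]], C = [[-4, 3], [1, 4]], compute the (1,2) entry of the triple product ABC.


(ABC)_{12} = sum_m (AB)_{1m} C_{m2}. First compute row 1 of AB.
(AB)_{11} = -4*-1 + 5*2 = 14
(AB)_{12} = -4*1 + 5*-4 = -24
Now contract with column 2 of C:
(AB)_{11} * C_{12} = 14 * 3 = 42
(AB)_{12} * C_{22} = -24 * 4 = -96
(ABC)_{12} = 42 + -96 = -54

-54


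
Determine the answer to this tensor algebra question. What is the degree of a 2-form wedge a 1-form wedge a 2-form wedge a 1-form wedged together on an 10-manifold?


The degree of a wedge product is the sum of the degrees of the individual forms.
Degrees: 2, 1, 2, 1
Total degree = 2 + 1 + 2 + 1 = 6

6


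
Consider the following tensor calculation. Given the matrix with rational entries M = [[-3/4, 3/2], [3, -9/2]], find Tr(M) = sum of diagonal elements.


The trace is the sum of diagonal entries.
Diagonal: M[1,1] = -3/4, M[2,2] = -9/2
Tr(M) = -3/4 + -9/2
Computing step by step:
After adding M[1,1]: -3/4
After adding M[2,2]: -21/4
Tr(M) = -21/4

-21/4


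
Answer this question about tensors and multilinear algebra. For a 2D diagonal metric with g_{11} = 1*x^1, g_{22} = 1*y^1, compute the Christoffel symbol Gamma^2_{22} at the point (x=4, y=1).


For a diagonal metric, Gamma^k_{ij} = (1/2) g^{kk} (dg_{ik}/dx_j + dg_{jk}/dx_i - dg_{ij}/dx_k).
The metric is diagonal, so g_{ab} = 0 for a != b.
At the given point: g_{11} = 4, g_{22} = 1
g^{22} = 1/1
dg_{22}/dx_2 = dg_{22}/dx_2 = 1
dg_{22}/dx_2 = dg_{22}/dx_2 = 1
dg_{22}/dx_2 = dg_{22}/dx_2 = 1
Numerator = 1 + 1 - 1 = 1
Gamma^2_{22} = 1 / (2 * 1) = 1/2

1/2


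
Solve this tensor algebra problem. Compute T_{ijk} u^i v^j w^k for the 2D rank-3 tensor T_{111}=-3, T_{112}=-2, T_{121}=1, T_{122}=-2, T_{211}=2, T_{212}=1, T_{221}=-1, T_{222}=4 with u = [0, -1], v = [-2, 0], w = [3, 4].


S = sum over i,j,k of T_{ijk} u_i v_j w_k. Expanding all 8 terms:
T_{111}*u_1*v_1*w_1 = -3*0*-2*3 = 0  (running total: 0)
T_{112}*u_1*v_1*w_2 = -2*0*-2*4 = 0  (running total: 0)
T_{121}*u_1*v_2*w_1 = 1*0*0*3 = 0  (running total: 0)
T_{122}*u_1*v_2*w_2 = -2*0*0*4 = 0  (running total: 0)
T_{211}*u_2*v_1*w_1 = 2*-1*-2*3 = 12  (running total: 12)
T_{212}*u_2*v_1*w_2 = 1*-1*-2*4 = 8  (running total: 20)
T_{221}*u_2*v_2*w_1 = -1*-1*0*3 = 0  (running total: 20)
T_{222}*u_2*v_2*w_2 = 4*-1*0*4 = 0  (running total: 20)
S = 20

20


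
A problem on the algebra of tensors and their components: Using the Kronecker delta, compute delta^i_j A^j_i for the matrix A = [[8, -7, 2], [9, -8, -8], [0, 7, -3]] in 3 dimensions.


The contraction (trace) of a rank-2 tensor is the sum of its diagonal elements.
Diagonal entries: A[1,1] = 8, A[2,2] = -8, A[3,3] = -3
Tr(A) = 8 + -8 + -3 = -3

-3


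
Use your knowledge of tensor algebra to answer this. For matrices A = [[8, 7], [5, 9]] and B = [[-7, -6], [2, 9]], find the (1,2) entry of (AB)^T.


(AB)^T_{ij} = (AB)_{ji} = sum_k A_{jk} B_{ki}.
For i=1, j=2 we need (AB)_{21}:
A_{21} * B_{11} = 5 * -7 = -35
A_{22} * B_{21} = 9 * 2 = 18
Sum = -35 + 18 = -17

-17


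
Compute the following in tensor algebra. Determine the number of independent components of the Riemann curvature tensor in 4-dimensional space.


The Riemann tensor in d dimensions has d^2(d^2 - 1)/12 independent components.
d = 4, so d^2 = 16
d^2 - 1 = 15
d^2(d^2 - 1) = 16 * 15 = 240
Divide by 12: 240 / 12 = 20

20


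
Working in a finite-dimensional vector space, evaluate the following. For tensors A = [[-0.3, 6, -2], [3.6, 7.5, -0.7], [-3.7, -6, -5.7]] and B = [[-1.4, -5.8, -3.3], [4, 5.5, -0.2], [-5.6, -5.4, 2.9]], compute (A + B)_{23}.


Tensor addition is component-wise: (A + B)_{ij} = A_{ij} + B_{ij}.
A_{23} = -0.7
B_{23} = -0.2
(A + B)_{23} = -0.7 + -0.2 = -0.9

-0.9


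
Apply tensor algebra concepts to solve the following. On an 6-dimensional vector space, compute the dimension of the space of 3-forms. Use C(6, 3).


The dimension of the space of p-forms on an n-dimensional space is C(n, p).
n = 6, p = 3
C(6, 3) = 6! / (3! * 3!) = 20

20


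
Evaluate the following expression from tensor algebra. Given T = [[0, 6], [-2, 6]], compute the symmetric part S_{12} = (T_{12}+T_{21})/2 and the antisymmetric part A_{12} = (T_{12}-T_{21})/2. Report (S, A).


T_{12} = 6
T_{21} = -2
S_{12} = (6 + -2)/2 = 4/2 = 2
A_{12} = (6 - -2)/2 = 8/2 = 4
Check: S + A = 2 + 4 = 6 = T_{12}.

(2, 4)


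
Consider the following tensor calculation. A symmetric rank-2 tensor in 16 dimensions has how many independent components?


A symmetric rank-2 tensor in d dimensions has d(d+1)/2 independent components.
d = 16
d(d+1)/2 = 16 * 17 / 2 = 272 / 2 = 136

136


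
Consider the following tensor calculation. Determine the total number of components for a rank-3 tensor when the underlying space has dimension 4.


The number of components of a rank-r tensor in d dimensions is d^r.
Here d = 4 and r = 3.
4^3 = 64

64


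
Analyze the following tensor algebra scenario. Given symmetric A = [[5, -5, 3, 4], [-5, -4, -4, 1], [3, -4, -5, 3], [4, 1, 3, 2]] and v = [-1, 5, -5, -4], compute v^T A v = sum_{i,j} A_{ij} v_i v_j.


First compute Av:
(Av)_1 = 5*-1 + -5*5 + 3*-5 + 4*-4 = -61
(Av)_2 = -5*-1 + -4*5 + -4*-5 + 1*-4 = 1
(Av)_3 = 3*-1 + -4*5 + -5*-5 + 3*-4 = -10
(Av)_4 = 4*-1 + 1*5 + 3*-5 + 2*-4 = -22
Av = [-61, 1, -10, -22]
Then v^T (Av) = -1*-61 + 5*1 + -5*-10 + -4*-22
= 61 + 5 + 50 + 88 = 204

204


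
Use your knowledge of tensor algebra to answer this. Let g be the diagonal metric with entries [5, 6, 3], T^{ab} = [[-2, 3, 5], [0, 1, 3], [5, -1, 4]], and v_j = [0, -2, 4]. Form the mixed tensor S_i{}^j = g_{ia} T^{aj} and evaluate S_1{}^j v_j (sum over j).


Step 1: lower the first index. For a diagonal metric, g_{ia} T^{aj} = g_{ii} T^{ij} (no sum on i).
g_{11} = 5
S_1{}^1 = 5 * T^{11} = 5 * -2 = -10
S_1{}^2 = 5 * T^{12} = 5 * 3 = 15
S_1{}^3 = 5 * T^{13} = 5 * 5 = 25
Step 2: contract S_1{}^j with v_j.
S_1{}^1 * v_1 = -10 * 0 = 0
S_1{}^2 * v_2 = 15 * -2 = -30
S_1{}^3 * v_3 = 25 * 4 = 100
Result = 0 + -30 + 100 = 70

70


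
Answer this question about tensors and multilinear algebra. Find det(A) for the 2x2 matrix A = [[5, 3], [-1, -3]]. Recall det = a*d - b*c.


For a 2x2 matrix [[a, b], [c, d]], det = a*d - b*c.
a = 5, b = 3, c = -1, d = -3
a*d = 5 * -3 = -15
b*c = 3 * -1 = -3
det = -15 - -3 = -12

-12


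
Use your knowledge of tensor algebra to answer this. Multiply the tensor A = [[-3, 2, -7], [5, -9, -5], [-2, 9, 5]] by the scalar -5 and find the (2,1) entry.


Scalar multiplication: (cA)_{ij} = c * A_{ij}.
c = -5
A_{21} = 5
(cA)_{21} = -5 * 5 = -25

-25


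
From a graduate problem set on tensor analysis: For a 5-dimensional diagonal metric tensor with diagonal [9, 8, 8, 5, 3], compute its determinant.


For a diagonal metric, the determinant is the product of diagonal entries.
Diagonal entries: 9, 8, 8, 5, 3
det(g) = 9 * 8 * 8 * 5 * 3 = 8640

8640


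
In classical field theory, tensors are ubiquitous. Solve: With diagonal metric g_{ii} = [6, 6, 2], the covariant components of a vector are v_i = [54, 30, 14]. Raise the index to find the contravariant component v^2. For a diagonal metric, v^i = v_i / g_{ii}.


To raise an index with a diagonal metric: v^i = v_i / g_{ii}.
For index 2: v_2 = 30, g_{22} = 6
v^2 = 30 / 6 = 5

5


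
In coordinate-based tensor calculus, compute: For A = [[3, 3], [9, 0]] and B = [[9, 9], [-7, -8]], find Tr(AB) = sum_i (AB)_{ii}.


Tr(AB) = sum_i (AB)_{ii} where (AB)_{ii} = sum_k A_{ik} B_{ki}.
(AB)_{11} = 3*9 + 3*-7 = 6
(AB)_{22} = 9*9 + 0*-8 = 81
Tr(AB) = 6 + 81 = 87

87


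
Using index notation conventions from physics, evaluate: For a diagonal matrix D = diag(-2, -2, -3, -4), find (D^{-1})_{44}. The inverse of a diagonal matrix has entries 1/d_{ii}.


For a diagonal matrix, the inverse has entries (D^{-1})_{ii} = 1/d_{ii}.
The diagonal entries are: d_{11} = -2, d_{22} = -2, d_{33} = -3, d_{44} = -4
We need (D^{-1})_{44} = 1/d_{44} = 1/-4 = -1/4

-1/4


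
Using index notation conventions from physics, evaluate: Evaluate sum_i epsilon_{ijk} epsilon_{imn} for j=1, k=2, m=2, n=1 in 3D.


Using the identity: epsilon_{ijk} epsilon_{imn} = delta_{jm} delta_{kn} - delta_{jn} delta_{km}.
delta_{12} = 0
delta_{21} = 0
delta_{11} = 1
delta_{22} = 1
Result = 0 * 0 - 1 * 1 = 0 - 1 = -1

-1


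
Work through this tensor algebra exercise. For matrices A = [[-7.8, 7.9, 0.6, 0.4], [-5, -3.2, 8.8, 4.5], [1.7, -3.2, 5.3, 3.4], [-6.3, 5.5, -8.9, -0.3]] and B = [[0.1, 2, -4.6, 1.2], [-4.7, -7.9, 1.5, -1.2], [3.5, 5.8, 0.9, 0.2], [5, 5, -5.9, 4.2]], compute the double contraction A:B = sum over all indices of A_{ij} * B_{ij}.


A:B = sum over all i,j of A_{ij} * B_{ij}.
Row 1: -7.8*0.1=-0.78, 7.9*2=15.8, 0.6*-4.6=-2.76, 0.4*1.2=0.48 => row sum = 12.74
Row 2: -5*-4.7=23.5, -3.2*-7.9=25.28, 8.8*1.5=13.2, 4.5*-1.2=-5.4 => row sum = 56.58
Row 3: 1.7*3.5=5.95, -3.2*5.8=-18.56, 5.3*0.9=4.77, 3.4*0.2=0.68 => row sum = -7.16
Row 4: -6.3*5=-31.5, 5.5*5=27.5, -8.9*-5.9=52.51, -0.3*4.2=-1.26 => row sum = 47.25
Total = 12.74 + 56.58 + -7.16 + 47.25 = 109.41

109.41


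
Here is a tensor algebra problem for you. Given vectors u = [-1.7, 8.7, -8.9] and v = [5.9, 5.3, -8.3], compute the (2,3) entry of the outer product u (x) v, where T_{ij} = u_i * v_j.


The outer product entry T_{ij} = u_i * v_j.
We need i=2, j=3.
u_2 = 8.7, v_3 = -8.3
T_{2,3} = 8.7 * -8.3 = -72.21

-72.21


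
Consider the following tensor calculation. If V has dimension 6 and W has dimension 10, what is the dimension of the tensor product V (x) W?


The dimension of a tensor product is the product of dimensions.
dim(V) = 6, dim(W) = 10
dim(V (x) W) = 6 * 10 = 60

60


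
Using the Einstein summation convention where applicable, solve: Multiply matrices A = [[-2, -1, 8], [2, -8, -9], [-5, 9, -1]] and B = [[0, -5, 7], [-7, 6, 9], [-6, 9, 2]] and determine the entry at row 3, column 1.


(AB)_{ij} = sum_k A_{ik} B_{kj}.
For i=3, j=1:
A_{31} * B_{11} = -5 * 0 = 0
A_{32} * B_{21} = 9 * -7 = -63
A_{33} * B_{31} = -1 * -6 = 6
Sum = 0 + -63 + 6 = -57

-57


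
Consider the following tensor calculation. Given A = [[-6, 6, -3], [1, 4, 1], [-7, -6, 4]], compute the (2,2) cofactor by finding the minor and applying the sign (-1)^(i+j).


To find cofactor C_{22}, delete row 2 and column 2.
The resulting 2x2 submatrix is: [[-6, -3], [-7, 4]]
Minor M_{22} = -6*4 - -3*-7
  = -24 - 21 = -45
Sign = (-1)^(2+2) = (-1)^4 = 1
Cofactor C_{22} = 1 * -45 = -45

-45


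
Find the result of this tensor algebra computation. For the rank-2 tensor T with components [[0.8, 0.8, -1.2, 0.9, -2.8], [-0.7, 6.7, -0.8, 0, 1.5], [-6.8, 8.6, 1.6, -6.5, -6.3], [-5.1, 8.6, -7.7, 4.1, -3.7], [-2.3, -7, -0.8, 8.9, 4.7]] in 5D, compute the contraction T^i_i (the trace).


The contraction (trace) of a rank-2 tensor is the sum of its diagonal elements.
Diagonal entries: A[1,1] = 0.8, A[2,2] = 6.7, A[3,3] = 1.6, A[4,4] = 4.1, A[5,5] = 4.7
Tr(A) = 0.8 + 6.7 + 1.6 + 4.1 + 4.7 = 17.9

17.9


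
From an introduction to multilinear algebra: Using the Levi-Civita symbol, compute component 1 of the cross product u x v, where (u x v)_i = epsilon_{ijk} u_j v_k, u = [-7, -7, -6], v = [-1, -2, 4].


(u x v)_1 = sum_{j,k} epsilon_{1jk} u_j v_k. Only permutations of (1,2,3) contribute; the two non-zero terms are:
eps_{123} u_2 v_3 = 1 * -7 * 4 = -28
eps_{132} u_3 v_2 = -1 * -6 * -2 = -12
(u x v)_1 = -40

-40


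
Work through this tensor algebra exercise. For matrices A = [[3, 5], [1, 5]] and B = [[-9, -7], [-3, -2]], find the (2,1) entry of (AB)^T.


(AB)^T_{ij} = (AB)_{ji} = sum_k A_{jk} B_{ki}.
For i=2, j=1 we need (AB)_{12}:
A_{11} * B_{12} = 3 * -7 = -21
A_{12} * B_{22} = 5 * -2 = -10
Sum = -21 + -10 = -31

-31


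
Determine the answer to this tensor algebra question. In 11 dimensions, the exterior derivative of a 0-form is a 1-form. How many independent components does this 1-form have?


The exterior derivative of a p-form is a (p+1)-form.
Its number of independent components is C(n, p+1).
n = 11, p+1 = 1
C(11, 1) = 11

11


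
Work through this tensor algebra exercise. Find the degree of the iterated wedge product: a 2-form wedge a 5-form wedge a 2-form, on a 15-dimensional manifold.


The degree of a wedge product is the sum of the degrees of the individual forms.
Degrees: 2, 5, 2
Total degree = 2 + 5 + 2 = 9

9


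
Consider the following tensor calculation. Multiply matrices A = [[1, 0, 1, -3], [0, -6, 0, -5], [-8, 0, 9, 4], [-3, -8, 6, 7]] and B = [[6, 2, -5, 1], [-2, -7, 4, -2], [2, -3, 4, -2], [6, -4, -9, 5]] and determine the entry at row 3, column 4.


(AB)_{ij} = sum_k A_{ik} B_{kj}.
For i=3, j=4:
A_{31} * B_{14} = -8 * 1 = -8
A_{32} * B_{24} = 0 * -2 = 0
A_{33} * B_{34} = 9 * -2 = -18
A_{34} * B_{44} = 4 * 5 = 20
Sum = -8 + 0 + -18 + 20 = -6

-6


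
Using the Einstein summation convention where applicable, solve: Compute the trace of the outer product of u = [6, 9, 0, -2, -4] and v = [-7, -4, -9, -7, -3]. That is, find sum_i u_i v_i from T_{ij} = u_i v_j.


The outer product gives T_{ij} = u_i v_j.
The trace (contraction) is Tr(T) = sum_i T_{ii} = sum_i u_i v_i.
Diagonal entries:
T_{11} = u_1 * v_1 = 6 * -7 = -42
T_{22} = u_2 * v_2 = 9 * -4 = -36
T_{33} = u_3 * v_3 = 0 * -9 = 0
T_{44} = u_4 * v_4 = -2 * -7 = 14
T_{55} = u_5 * v_5 = -4 * -3 = 12
Tr(T) = -42 + -36 + 0 + 14 + 12 = -52

-52


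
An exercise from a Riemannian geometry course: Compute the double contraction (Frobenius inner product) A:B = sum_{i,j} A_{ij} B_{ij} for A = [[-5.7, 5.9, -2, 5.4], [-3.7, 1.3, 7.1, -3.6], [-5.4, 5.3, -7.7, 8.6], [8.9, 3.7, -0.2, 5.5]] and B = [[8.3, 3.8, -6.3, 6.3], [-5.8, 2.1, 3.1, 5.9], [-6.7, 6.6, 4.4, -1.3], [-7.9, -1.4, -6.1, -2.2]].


A:B = sum over all i,j of A_{ij} * B_{ij}.
Row 1: -5.7*8.3=-47.31, 5.9*3.8=22.42, -2*-6.3=12.6, 5.4*6.3=34.02 => row sum = 21.73
Row 2: -3.7*-5.8=21.46, 1.3*2.1=2.73, 7.1*3.1=22.01, -3.6*5.9=-21.24 => row sum = 24.96
Row 3: -5.4*-6.7=36.18, 5.3*6.6=34.98, -7.7*4.4=-33.88, 8.6*-1.3=-11.18 => row sum = 26.1
Row 4: 8.9*-7.9=-70.31, 3.7*-1.4=-5.18, -0.2*-6.1=1.22, 5.5*-2.2=-12.1 => row sum = -86.37
Total = 21.73 + 24.96 + 26.1 + -86.37 = -13.58

-13.58


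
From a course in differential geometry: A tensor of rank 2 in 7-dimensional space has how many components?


The number of components of a rank-r tensor in d dimensions is d^r.
Here d = 7 and r = 2.
7^2 = 49

49


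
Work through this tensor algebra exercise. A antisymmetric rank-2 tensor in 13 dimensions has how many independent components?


A antisymmetric rank-2 tensor in d dimensions has d(d-1)/2 independent components.
d = 13
d(d-1)/2 = 13 * 12 / 2 = 156 / 2 = 78

78


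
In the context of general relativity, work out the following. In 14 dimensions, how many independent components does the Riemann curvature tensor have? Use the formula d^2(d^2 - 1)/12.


The Riemann tensor in d dimensions has d^2(d^2 - 1)/12 independent components.
d = 14, so d^2 = 196
d^2 - 1 = 195
d^2(d^2 - 1) = 196 * 195 = 38220
Divide by 12: 38220 / 12 = 3185

3185
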